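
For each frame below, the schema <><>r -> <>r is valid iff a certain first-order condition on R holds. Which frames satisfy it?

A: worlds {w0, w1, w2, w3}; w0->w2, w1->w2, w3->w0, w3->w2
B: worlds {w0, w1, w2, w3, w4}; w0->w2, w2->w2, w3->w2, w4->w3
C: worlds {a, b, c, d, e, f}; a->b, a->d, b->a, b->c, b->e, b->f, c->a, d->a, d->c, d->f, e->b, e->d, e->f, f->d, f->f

A

The schema corresponds to transitivity: forall x forall y forall z (Rxy & Ryz -> Rxz).
A: condition met.
B: fails — Rw4w3 and Rw3w2 but not Rw4w2.
C: fails — Reb and Rbc but not Rec.
Valid on: A.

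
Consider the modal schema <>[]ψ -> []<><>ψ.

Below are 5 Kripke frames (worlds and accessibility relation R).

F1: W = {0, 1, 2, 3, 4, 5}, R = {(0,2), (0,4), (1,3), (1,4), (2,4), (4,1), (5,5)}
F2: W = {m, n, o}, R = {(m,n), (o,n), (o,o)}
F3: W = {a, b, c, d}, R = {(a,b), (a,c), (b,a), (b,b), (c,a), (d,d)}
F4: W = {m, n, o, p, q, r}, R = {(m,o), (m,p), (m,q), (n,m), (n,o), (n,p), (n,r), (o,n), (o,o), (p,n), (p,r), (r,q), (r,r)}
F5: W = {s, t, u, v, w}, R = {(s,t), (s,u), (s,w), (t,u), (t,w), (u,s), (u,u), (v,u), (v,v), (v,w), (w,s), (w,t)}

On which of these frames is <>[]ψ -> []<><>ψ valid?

Frame correspondent (Sahlqvist): forall x forall y forall z ((xRy & xRz) -> exists w (yRw & z R^2 w)) — i.e. a generalized confluence (Geach) condition.
F1: fails — 0R2, 0R2 but no w with 2Rw and 2R²w.
F2: fails — mRn, mRn but no w with nRw and nR²w.
F3: fails — aRc, aRc but no w with cRw and cR²w.
F4: fails — mRo, mRq but no w with oRw and qR²w.
F5: ✓.
Valid on: F5.

F5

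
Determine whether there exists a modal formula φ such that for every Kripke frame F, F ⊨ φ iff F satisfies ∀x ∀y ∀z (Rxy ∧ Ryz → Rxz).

Yes: it is transitivity, defined by the 4 schema □p → □□p.

Yes — defined by □p → □□p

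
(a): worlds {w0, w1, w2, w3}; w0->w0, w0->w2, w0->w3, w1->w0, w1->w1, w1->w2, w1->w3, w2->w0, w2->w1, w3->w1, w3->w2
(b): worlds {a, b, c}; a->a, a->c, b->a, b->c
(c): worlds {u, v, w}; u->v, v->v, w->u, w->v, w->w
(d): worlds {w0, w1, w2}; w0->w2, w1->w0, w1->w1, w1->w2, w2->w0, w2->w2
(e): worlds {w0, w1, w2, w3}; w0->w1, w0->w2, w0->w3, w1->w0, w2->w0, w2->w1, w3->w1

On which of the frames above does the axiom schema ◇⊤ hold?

(a), (c), (d), (e)

Frame correspondent (Sahlqvist): ∀x ∃y Rxy — i.e. seriality.
(a): ✓.
(b): fails — world c has no successor.
(c): ✓.
(d): ✓.
(e): ✓.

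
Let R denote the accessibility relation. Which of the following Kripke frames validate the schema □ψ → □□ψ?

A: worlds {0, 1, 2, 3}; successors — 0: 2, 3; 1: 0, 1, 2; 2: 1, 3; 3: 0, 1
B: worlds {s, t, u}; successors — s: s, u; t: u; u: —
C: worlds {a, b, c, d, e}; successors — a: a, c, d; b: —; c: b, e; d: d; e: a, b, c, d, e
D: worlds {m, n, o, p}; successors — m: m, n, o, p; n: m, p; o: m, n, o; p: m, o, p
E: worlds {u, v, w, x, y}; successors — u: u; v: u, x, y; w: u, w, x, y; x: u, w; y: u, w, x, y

Frame correspondent (Sahlqvist): ∀x ∀y ∀z (Rxy ∧ Ryz → Rxz) — i.e. transitivity.
A: fails — R10 and R03 but not R13.
B: condition met.
C: fails — Rce and Rea but not Rca.
D: fails — Rom and Rmp but not Rop.
E: fails — Rxw and Rwx but not Rxx.
Valid on: B.

B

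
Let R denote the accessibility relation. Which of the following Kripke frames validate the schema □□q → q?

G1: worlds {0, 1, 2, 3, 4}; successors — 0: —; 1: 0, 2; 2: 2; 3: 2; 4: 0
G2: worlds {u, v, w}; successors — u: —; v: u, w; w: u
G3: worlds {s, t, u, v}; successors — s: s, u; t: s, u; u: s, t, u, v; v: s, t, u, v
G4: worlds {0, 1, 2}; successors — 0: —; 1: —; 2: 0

This is the axiom for a generalized confluence (Geach) condition; its first-order frame correspondent is ∀x ∃w (xR²w ∧ x = w).
G1: fails — at 0 but no w with 0R²w and 0=w.
G2: fails — at u but no t with uR²t and u=t.
G3: condition met.
G4: fails — at 0 but no w with 0R²w and 0=w.

G3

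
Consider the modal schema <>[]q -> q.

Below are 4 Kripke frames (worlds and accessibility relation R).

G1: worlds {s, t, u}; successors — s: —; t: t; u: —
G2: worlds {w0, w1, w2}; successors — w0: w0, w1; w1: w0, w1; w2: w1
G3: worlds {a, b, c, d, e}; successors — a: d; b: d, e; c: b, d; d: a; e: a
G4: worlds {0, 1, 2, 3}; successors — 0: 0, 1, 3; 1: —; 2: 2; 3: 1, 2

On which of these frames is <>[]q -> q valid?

The schema corresponds to symmetry: forall x forall y (Rxy -> Ryx).
G1: holds.
G2: fails — Rw2w1 but not Rw1w2.
G3: fails — Rcd but not Rdc.
G4: fails — R32 but not R23.

G1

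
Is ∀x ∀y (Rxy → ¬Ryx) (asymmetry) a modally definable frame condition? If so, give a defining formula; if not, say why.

Not modally definable

Modal frame validity is preserved under surjective bounded morphisms.
The 4-cycle (worlds s,t,u,v with s→t→u→v→s) is asymmetric. Mapping every world to a single reflexive point • is a surjective bounded morphism, and the reflexive point is not asymmetric (R•• but asymmetry requires ¬R••).
So the class is not modally definable.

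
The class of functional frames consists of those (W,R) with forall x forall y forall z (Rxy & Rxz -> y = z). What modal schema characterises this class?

This is partial functionality; the standard corresponding axiom is CD: ◇q → □q.

◇q → □q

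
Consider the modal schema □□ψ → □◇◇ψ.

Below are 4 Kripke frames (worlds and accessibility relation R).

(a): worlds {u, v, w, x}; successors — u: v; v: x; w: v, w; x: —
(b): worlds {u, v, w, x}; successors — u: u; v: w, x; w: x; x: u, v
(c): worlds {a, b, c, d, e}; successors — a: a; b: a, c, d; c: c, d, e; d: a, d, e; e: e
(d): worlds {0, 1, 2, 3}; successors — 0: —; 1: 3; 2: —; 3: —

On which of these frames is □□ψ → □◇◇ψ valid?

This is the axiom for a generalized confluence (Geach) condition; its first-order frame correspondent is ∀x ∀z (xRz → ∃w (xR²w ∧ zR²w)).
(a): fails — uRv but no t with uR²t and vR²t.
(b): ✓.
(c): ✓.
(d): fails — 1R3 but no w with 1R²w and 3R²w.

(b), (c)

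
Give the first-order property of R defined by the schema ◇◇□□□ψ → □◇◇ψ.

∀x ∀y ∀z ((xR²y ∧ xRz) → ∃w (yR³w ∧ zR²w))

This is a Sahlqvist (Geach-type) schema ◇^2□^3ψ → □^1◇^2ψ.
First-order correspondent: ∀x ∀y ∀z ((xR²y ∧ xRz) → ∃w (yR³w ∧ zR²w)).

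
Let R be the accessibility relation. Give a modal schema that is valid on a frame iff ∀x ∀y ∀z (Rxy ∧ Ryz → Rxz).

□s → □□s

A defining formula is □s → □□s (the 4 axiom).
Suppose □s→□□s is valid. Take Rxy, Ryz and set V(s)={w : Rxw}. Then □s at x, so □□s at x, so □s at y, so s at z, i.e. Rxz.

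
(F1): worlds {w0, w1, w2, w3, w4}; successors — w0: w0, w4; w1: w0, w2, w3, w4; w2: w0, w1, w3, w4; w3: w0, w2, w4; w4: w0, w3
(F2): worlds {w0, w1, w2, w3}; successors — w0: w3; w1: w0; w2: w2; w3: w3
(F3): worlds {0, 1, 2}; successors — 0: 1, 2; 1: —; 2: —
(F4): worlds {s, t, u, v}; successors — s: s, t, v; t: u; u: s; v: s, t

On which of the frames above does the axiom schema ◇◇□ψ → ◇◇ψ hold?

(F1), (F2), (F3)

The schema corresponds to a generalized confluence (Geach) condition: ∀x ∀y (xR²y → ∃w (yRw ∧ xR²w)).
(F1): holds.
(F2): holds.
(F3): holds.
(F4): fails — uR²t but no w with tRw and uR²w.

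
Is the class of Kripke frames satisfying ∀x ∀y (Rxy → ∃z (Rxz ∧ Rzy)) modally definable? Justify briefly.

Definable; □□r → □r defines it

The condition is density. A defining modal formula is □□r → □r.
Suppose □□r→□r is valid. Take Rxy and set V(r)={w : xR²w}. Then □□r at x, so □r at x, so r at y, i.e. ∃z(Rxz∧Rzy).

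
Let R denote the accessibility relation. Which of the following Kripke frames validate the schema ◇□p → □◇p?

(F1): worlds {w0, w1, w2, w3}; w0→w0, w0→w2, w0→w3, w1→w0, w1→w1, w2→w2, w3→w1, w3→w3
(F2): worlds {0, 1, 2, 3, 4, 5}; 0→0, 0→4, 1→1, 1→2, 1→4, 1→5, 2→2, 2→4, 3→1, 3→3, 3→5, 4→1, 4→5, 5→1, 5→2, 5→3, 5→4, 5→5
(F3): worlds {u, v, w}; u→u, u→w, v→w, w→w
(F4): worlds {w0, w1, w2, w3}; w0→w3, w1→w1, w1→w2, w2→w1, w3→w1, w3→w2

(F3), (F4)

This is the axiom for convergence; its first-order frame correspondent is ∀x ∀y ∀z (Rxy ∧ Rxz → ∃w (Ryw ∧ Rzw)).
(F1): fails — Rw0w2 and Rw0w3 but w2 and w3 have no common successor.
(F2): fails — R00 and R04 but 0 and 4 have no common successor.
(F3): ✓.
(F4): ✓.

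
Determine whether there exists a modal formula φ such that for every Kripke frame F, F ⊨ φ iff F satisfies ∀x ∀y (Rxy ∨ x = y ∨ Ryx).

Not definable by any modal formula

Any modally definable frame class is closed under disjoint unions.
Take 2 disjoint single-world reflexive frames: each is trivially connected, but their disjoint union has 2 worlds with no edge between distinct components, so it is not connected.
So the class is not modally definable.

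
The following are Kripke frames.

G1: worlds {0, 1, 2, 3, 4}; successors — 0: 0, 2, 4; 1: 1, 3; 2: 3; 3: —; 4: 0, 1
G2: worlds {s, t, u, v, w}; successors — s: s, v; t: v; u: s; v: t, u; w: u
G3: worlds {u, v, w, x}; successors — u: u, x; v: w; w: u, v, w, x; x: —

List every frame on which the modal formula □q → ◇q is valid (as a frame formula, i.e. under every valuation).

This is the axiom for seriality; its first-order frame correspondent is ∀x ∃y Rxy.
G1: fails — world 3 has no successor.
G2: holds.
G3: fails — world x has no successor.

G2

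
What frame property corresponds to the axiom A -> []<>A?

This schema is the B axiom.
Its frame correspondent is symmetry — forall x forall y (Rxy -> Ryx).

symmetry: forall x forall y (Rxy -> Ryx)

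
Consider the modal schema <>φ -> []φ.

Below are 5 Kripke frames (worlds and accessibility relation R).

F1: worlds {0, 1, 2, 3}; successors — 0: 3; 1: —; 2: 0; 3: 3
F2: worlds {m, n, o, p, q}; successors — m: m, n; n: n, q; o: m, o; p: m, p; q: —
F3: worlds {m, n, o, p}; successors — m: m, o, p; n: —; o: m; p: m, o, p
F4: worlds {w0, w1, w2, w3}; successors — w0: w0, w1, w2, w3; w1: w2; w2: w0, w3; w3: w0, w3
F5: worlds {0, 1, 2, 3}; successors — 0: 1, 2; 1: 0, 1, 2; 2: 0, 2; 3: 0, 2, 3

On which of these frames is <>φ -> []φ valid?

F1

Frame correspondent (Sahlqvist): forall x forall y forall z (Rxy & Rxz -> y = z) — i.e. partial functionality.
F1: satisfies the condition.
F2: fails — m sees both m and n.
F3: fails — m sees both m and o.
F4: fails — w0 sees both w0 and w1.
F5: fails — 0 sees both 1 and 2.
Valid on: F1.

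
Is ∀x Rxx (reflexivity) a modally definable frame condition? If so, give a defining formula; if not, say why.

Yes — defined by □r → r

The condition is reflexivity. A defining modal formula is □r → r.
Suppose □r→r is valid. At any x set V(r)={w : Rxw}. Then □r holds at x, so r holds at x, i.e. Rxx.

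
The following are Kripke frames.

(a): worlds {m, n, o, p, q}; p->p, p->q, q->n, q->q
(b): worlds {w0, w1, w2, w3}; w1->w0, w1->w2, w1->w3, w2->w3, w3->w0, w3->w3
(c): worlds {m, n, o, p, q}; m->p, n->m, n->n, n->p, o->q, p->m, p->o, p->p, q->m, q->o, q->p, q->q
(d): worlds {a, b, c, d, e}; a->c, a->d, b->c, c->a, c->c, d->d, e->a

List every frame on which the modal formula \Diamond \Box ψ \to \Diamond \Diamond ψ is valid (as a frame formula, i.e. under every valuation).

(c), (d)

Frame correspondent (Sahlqvist): \forall x \forall y (xRy \to \exists w (yRw \wedge x R^2 w)) — i.e. a generalized confluence (Geach) condition.
(a): fails — qRn but no w with nRw and qR²w.
(b): fails — w1Rw0 but no w with w0Rw and w1R²w.
(c): condition met.
(d): condition met.
Valid on: (c), (d).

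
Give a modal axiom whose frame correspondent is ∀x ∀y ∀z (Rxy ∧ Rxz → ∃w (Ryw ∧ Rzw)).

This is convergence; the standard corresponding axiom is .2: ◇□ψ → □◇ψ.
Suppose ◇□ψ→□◇ψ is valid. Take Rxy, Rxz and set V(ψ)={w : Ryw}. Then □ψ at y so ◇□ψ at x, so □◇ψ at x, so ◇ψ at z, giving w with Rzw and Ryw.

◇□ψ → □◇ψ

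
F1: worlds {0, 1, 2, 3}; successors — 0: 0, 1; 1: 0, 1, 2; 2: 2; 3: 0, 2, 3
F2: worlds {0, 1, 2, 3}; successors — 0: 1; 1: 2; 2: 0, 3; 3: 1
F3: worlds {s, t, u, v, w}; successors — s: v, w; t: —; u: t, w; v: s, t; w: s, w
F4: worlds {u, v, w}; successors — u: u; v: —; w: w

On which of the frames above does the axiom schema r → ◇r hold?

Frame correspondent (Sahlqvist): ∀x Rxx — i.e. reflexivity.
F1: holds.
F2: fails — world 0 does not see itself.
F3: fails — world s does not see itself.
F4: fails — world v does not see itself.
Valid on: F1.

F1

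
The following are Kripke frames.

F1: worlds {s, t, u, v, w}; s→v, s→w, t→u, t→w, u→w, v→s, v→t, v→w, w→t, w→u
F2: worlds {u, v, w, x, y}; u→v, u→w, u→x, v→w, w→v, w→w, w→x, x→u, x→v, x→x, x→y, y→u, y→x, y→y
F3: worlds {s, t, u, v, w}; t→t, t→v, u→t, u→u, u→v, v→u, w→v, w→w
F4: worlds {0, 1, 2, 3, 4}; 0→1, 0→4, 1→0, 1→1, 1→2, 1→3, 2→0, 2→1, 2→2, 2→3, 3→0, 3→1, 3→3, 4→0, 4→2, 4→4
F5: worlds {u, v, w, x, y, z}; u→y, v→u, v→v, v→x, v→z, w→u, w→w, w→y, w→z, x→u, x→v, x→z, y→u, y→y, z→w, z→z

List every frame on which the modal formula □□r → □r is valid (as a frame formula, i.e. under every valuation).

F2, F3, F4, F5

The schema corresponds to density: ∀x ∀y (Rxy → ∃z (Rxz ∧ Rzy)).
F1: fails — Rwt but no z with Rwz and Rzt.
F2: satisfies the condition.
F3: satisfies the condition.
F4: satisfies the condition.
F5: satisfies the condition.
Valid on: F2, F3, F4, F5.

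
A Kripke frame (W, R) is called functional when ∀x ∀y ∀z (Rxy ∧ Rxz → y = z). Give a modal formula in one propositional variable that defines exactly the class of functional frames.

◇r → □r

This is partial functionality; the standard corresponding axiom is CD: ◇r → □r.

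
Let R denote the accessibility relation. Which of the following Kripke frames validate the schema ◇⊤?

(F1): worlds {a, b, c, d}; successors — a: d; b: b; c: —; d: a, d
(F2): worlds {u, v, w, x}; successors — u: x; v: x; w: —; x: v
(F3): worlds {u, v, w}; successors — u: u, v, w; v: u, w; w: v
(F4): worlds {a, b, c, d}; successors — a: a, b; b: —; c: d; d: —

(F3)

This is the axiom for seriality; its first-order frame correspondent is ∀x ∃y Rxy.
(F1): fails — world c has no successor.
(F2): fails — world w has no successor.
(F3): condition met.
(F4): fails — world b has no successor.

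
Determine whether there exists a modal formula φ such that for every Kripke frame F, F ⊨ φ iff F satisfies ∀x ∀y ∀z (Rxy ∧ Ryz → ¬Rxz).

Modal frame validity is preserved under surjective bounded morphisms.
The 5-cycle (worlds s,t,u,v,w with s→t→u→v→w→s) is intransitive. Mapping every world to a single reflexive point • is a surjective bounded morphism; the reflexive point is not intransitive (R••∧R•• but R••).
So no modal formula (or set of formulas) defines exactly the intransitive frames.

No — not modally definable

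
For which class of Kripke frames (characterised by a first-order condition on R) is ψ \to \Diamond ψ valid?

reflexivity

This is a form of the T axiom.
Its frame correspondent is reflexivity — \forall x Rxx.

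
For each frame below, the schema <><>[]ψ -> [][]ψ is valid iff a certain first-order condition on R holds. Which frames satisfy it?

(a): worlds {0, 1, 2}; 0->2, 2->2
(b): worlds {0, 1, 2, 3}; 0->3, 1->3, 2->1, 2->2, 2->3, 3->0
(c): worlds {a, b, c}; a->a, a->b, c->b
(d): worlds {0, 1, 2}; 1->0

(a), (d)

The schema corresponds to a generalized confluence (Geach) condition: forall x forall y forall z ((x R^2 y & x R^2 z) -> exists w (yRw & z = w)).
(a): condition met.
(b): fails — 0R²0, 0R²0 but no w with 0Rw and 0=w.
(c): fails — aR²b, aR²a but no w with bRw and a=w.
(d): condition met.
Valid on: (a), (d).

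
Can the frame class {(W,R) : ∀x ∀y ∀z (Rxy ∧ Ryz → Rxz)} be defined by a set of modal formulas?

Yes: it is transitivity, defined by the 4 schema □q → □□q.
Suppose □q→□□q is valid. Take Rxy, Ryz and set V(q)={w : Rxw}. Then □q at x, so □□q at x, so □q at y, so q at z, i.e. Rxz.

Definable; □q → □□q defines it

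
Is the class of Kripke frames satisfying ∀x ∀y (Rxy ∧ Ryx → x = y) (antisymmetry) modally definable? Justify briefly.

If a class were modally definable it would be closed under surjective bounded morphisms (Goldblatt–Thomason).
The 8-cycle (worlds 0,1,2,3,4,5,6,7 with 0→1→2→3→4→5→6→7→0) is antisymmetric. Sending even-indexed worlds to a and odd-indexed worlds to b is a surjective bounded morphism onto the two-world frame with a↔b, which is not antisymmetric.
So no modal formula (or set of formulas) defines exactly the antisymmetric frames.

No — not modally definable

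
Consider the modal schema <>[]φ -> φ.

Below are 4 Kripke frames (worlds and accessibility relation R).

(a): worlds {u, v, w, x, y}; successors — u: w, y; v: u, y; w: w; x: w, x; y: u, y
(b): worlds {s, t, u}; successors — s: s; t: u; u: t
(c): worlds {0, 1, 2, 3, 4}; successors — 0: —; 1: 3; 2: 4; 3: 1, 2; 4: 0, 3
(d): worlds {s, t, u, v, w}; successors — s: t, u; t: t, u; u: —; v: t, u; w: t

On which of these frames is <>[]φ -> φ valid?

Frame correspondent (Sahlqvist): forall x forall y (Rxy -> Ryx) — i.e. symmetry.
(a): fails — Rxw but not Rwx.
(b): condition met.
(c): fails — R32 but not R23.
(d): fails — Rwt but not Rtw.

(b)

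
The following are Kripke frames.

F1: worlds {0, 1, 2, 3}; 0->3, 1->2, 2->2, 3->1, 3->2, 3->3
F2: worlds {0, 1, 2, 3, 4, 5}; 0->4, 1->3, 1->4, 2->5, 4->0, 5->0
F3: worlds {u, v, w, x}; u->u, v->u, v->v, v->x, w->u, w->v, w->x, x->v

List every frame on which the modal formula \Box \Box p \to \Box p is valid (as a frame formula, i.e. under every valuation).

F1, F3

The schema corresponds to density: \forall x \forall y (Rxy \to \exists z (Rxz \wedge Rzy)).
F1: satisfies the condition.
F2: fails — R25 but no z with R2z and Rz5.
F3: satisfies the condition.
Valid on: F1, F3.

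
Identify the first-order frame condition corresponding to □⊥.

□⊥ is valid iff no world has any successor (otherwise □⊥ fails at any world with one).

emptiness of R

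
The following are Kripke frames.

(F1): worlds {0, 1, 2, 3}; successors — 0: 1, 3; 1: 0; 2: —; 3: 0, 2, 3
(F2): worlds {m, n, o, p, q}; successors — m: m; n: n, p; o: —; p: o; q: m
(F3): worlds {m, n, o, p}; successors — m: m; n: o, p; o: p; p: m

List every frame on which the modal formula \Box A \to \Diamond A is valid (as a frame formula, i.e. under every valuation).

(F3)

The schema corresponds to seriality: \forall x \exists y Rxy.
(F1): fails — world 2 has no successor.
(F2): fails — world o has no successor.
(F3): satisfies the condition.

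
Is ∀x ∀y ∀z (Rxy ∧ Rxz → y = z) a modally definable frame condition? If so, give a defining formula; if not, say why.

The condition is partial functionality. A defining modal formula is ◇r → □r.

Yes, by ◇r → □r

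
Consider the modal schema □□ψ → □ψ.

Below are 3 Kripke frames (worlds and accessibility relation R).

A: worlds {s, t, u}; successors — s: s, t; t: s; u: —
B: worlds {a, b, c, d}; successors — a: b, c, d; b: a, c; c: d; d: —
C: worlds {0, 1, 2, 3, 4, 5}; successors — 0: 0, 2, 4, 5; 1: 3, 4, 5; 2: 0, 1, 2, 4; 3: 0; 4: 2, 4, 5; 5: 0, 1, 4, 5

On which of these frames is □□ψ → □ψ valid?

The schema corresponds to density: ∀x ∀y (Rxy → ∃z (Rxz ∧ Rzy)).
A: ✓.
B: fails — Rcd but no z with Rcz and Rzd.
C: fails — R13 but no z with R1z and Rz3.
Valid on: A.

A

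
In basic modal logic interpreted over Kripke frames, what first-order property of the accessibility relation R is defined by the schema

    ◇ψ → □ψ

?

This schema is the CD axiom.
Its frame correspondent is partial functionality — ∀x ∀y ∀z (Rxy ∧ Rxz → y = z).

Partial functionality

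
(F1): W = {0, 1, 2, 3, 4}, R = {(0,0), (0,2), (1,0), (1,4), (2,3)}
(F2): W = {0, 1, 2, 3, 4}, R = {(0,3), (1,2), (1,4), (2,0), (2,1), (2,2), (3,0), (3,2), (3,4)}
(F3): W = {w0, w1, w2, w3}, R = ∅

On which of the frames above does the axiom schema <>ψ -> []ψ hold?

Frame correspondent (Sahlqvist): forall x forall y forall z (Rxy & Rxz -> y = z) — i.e. partial functionality.
(F1): fails — 0 sees both 0 and 2.
(F2): fails — 1 sees both 2 and 4.
(F3): ✓.
Valid on: (F3).

(F3)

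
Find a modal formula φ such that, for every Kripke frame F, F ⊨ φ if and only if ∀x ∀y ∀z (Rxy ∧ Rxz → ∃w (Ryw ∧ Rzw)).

◇□p → □◇p

This is convergence; the standard corresponding axiom is .2: ◇□p → □◇p.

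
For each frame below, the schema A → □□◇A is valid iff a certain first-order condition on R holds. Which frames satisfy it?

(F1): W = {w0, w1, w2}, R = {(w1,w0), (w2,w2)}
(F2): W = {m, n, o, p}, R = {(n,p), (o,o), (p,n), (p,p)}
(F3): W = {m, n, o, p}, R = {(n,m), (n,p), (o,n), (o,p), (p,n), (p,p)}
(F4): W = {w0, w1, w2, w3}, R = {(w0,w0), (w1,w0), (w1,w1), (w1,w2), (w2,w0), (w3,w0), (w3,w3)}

(F1)

This is the axiom for a generalized confluence (Geach) condition; its first-order frame correspondent is ∀x ∀z (xR²z → ∃w (x = w ∧ zRw)).
(F1): satisfies the condition.
(F2): fails — nR²n but no w with n=w and nRw.
(F3): fails — nR²n but no w with n=w and nRw.
(F4): fails — w1R²w0 but no w with w1=w and w0Rw.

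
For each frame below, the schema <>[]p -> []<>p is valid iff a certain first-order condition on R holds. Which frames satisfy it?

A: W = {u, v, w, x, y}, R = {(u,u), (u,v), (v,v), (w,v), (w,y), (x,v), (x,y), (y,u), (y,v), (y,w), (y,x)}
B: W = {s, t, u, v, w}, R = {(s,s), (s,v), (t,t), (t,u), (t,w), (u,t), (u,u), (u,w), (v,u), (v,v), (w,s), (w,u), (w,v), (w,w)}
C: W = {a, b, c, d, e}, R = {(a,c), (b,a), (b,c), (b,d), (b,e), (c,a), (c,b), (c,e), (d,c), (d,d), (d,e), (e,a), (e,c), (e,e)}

A

Frame correspondent (Sahlqvist): forall x forall y forall z (Rxy & Rxz -> exists w (Ryw & Rzw)) — i.e. convergence.
A: holds.
B: fails — Rwu and Rws but u and s have no common successor.
C: fails — Rbc and Rba but c and a have no common successor.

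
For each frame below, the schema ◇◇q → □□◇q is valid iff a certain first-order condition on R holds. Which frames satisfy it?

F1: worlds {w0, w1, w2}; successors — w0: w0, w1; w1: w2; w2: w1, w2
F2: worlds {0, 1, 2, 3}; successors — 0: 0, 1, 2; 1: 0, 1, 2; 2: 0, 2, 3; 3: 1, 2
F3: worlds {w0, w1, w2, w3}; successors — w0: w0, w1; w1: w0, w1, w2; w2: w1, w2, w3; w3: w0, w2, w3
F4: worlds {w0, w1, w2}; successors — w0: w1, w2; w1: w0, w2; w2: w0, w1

This is the axiom for a generalized confluence (Geach) condition; its first-order frame correspondent is ∀x ∀y ∀z ((xR²y ∧ xR²z) → ∃w (y = w ∧ zRw)).
F1: fails — w0R²w0, w0R²w1 but no w with w0=w and w1Rw.
F2: fails — 0R²0, 0R²3 but no w with 0=w and 3Rw.
F3: fails — w0R²w0, w0R²w2 but no w with w0=w and w2Rw.
F4: fails — w0R²w0, w0R²w0 but no w with w0=w and w0Rw.

none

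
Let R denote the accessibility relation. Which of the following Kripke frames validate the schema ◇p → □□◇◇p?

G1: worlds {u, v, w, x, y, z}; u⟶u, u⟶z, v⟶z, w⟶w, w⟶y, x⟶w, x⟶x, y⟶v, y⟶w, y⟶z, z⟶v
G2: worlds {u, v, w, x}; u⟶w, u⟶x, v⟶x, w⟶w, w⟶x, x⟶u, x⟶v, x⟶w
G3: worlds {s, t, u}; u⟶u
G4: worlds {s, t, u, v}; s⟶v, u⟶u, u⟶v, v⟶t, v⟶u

G3

Frame correspondent (Sahlqvist): ∀x ∀y ∀z ((xRy ∧ xR²z) → ∃w (y = w ∧ zR²w)) — i.e. a generalized confluence (Geach) condition.
G1: fails — uRu, uR²v but no t with u=t and vR²t.
G2: fails — uRx, uR²v but no t with x=t and vR²t.
G3: ✓.
G4: fails — sRv, sR²t but no w with v=w and tR²w.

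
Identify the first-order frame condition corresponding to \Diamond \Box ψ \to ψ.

This is a form of the B axiom.
Its frame correspondent is symmetry — \forall x \forall y (Rxy \to Ryx).

symmetry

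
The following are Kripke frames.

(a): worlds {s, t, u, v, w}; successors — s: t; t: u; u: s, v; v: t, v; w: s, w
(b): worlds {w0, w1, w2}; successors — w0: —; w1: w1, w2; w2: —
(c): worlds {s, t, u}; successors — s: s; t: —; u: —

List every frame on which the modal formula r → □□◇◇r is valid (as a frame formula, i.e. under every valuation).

This is the axiom for a generalized confluence (Geach) condition; its first-order frame correspondent is ∀x ∀z (xR²z → ∃w (x = w ∧ zR²w)).
(a): fails — sR²u but no w* with s=w* and uR²w*.
(b): fails — w1R²w2 but no w with w1=w and w2R²w.
(c): holds.

(c)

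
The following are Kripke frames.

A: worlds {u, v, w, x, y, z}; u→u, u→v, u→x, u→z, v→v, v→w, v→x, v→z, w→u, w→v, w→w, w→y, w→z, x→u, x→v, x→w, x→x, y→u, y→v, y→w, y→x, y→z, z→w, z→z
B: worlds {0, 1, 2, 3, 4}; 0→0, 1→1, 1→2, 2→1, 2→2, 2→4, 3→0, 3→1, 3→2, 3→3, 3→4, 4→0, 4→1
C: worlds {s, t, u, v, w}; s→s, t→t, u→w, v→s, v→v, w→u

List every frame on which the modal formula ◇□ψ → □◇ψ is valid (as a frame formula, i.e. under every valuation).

The schema corresponds to convergence: ∀x ∀y ∀z (Rxy ∧ Rxz → ∃w (Ryw ∧ Rzw)).
A: satisfies the condition.
B: fails — R32 and R30 but 2 and 0 have no common successor.
C: satisfies the condition.

A, C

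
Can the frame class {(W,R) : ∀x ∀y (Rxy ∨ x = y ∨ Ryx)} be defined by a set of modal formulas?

No

Modal frame validity is preserved under disjoint unions.
Take 2 disjoint single-world reflexive frames: each is trivially connected, but their disjoint union has 2 worlds with no edge between distinct components, so it is not connected.
So no modal formula (or set of formulas) defines exactly the connected frames.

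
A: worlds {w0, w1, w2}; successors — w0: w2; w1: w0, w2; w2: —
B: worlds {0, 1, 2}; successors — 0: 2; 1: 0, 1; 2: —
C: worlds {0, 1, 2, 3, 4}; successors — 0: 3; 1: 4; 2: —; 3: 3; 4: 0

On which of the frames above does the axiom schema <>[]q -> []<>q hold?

Frame correspondent (Sahlqvist): forall x forall y forall z (Rxy & Rxz -> exists w (Ryw & Rzw)) — i.e. convergence.
A: fails — Rw0w2 and Rw0w2 but w2 and w2 have no common successor.
B: fails — R02 and R02 but 2 and 2 have no common successor.
C: condition met.

C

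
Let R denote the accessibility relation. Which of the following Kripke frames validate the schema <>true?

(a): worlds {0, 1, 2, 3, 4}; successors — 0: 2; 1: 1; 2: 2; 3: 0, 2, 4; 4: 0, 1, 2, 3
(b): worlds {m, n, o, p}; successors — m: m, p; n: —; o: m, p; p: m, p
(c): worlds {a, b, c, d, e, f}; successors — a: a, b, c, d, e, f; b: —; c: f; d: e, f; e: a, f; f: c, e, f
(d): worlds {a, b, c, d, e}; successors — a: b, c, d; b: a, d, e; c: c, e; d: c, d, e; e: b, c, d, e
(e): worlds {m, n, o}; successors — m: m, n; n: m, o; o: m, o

(a), (d), (e)

The schema corresponds to seriality: forall x exists y Rxy.
(a): ✓.
(b): fails — world n has no successor.
(c): fails — world b has no successor.
(d): ✓.
(e): ✓.
Valid on: (a), (d), (e).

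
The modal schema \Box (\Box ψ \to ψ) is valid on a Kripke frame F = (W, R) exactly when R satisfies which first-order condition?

Shift-reflexivity

This schema is the T□ axiom.
Its frame correspondent is shift-reflexivity — \forall x \forall y (Rxy \to Ryy).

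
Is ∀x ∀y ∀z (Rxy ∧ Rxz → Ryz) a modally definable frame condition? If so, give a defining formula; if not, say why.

Yes, by ◇q → □◇q

This is a Sahlqvist condition; the 5 axiom ◇q → □◇q defines it.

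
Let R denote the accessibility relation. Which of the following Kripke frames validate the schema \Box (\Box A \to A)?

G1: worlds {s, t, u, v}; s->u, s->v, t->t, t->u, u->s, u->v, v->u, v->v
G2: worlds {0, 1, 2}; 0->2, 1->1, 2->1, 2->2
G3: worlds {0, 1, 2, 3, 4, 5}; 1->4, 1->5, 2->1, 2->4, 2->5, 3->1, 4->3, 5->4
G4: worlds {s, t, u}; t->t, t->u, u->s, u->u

This is the axiom for shift-reflexivity; its first-order frame correspondent is \forall x \forall y (Rxy \to Ryy).
G1: fails — Rus but not Rss.
G2: condition met.
G3: fails — R31 but not R11.
G4: fails — Rus but not Rss.
Valid on: G2.

G2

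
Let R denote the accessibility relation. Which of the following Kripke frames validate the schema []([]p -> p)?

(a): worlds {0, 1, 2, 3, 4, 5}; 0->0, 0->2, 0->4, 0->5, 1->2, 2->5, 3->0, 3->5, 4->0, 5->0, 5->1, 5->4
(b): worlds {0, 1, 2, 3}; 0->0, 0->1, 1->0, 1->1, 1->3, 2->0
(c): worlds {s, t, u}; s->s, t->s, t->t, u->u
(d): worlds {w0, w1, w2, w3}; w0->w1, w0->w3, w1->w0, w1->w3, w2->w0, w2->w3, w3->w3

Frame correspondent (Sahlqvist): forall x forall y (Rxy -> Ryy) — i.e. shift-reflexivity.
(a): fails — R51 but not R11.
(b): fails — R13 but not R33.
(c): holds.
(d): fails — Rw1w0 but not Rw0w0.
Valid on: (c).

(c)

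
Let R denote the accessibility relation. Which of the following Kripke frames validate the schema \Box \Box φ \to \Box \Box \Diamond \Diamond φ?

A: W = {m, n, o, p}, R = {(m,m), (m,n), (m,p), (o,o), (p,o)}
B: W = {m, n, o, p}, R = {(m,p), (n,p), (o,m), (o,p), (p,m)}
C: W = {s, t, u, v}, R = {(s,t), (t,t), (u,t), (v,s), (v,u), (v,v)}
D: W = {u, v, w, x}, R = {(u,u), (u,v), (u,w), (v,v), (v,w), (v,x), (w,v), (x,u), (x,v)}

B, C, D

The schema corresponds to a generalized confluence (Geach) condition: \forall x \forall z (x R^2 z \to \exists w (x R^2 w \wedge z R^2 w)).
A: fails — mR²n but no w with mR²w and nR²w.
B: condition met.
C: condition met.
D: condition met.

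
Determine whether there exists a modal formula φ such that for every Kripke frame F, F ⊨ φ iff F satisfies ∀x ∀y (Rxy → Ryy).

Yes — defined by □(□r → r)

The condition is shift-reflexivity. A defining modal formula is □(□r → r).
Suppose □(□r→r) is valid. Take Rxy and set V(r)={w : Ryw}. Then at y, □r holds; since □(□r→r) at x, □r→r at y, so r at y, i.e. Ryy.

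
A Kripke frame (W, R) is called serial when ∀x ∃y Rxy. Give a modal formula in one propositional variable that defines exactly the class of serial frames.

□r → ◇r

A defining formula is □r → ◇r (the D axiom).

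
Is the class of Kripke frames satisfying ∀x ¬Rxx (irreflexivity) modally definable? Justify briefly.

If a class were modally definable it would be closed under surjective bounded morphisms (Goldblatt–Thomason).
The 5-cycle (worlds a,b,c,d,e with a→b→c→d→e→a) is irreflexive, and the map sending every world to a single reflexive point • is a surjective bounded morphism (forth: every edge maps to (•,•); back: every world has a successor). So any modal formula valid on the 5-cycle is also valid on the reflexive point, which is not irreflexive.
So no modal formula (or set of formulas) defines exactly the irreflexive frames.

No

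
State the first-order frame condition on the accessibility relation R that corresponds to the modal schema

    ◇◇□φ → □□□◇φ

∀x ∀y ∀z ((xR²y ∧ xR³z) → ∃w (yRw ∧ zRw))

This is a Sahlqvist (Geach-type) schema ◇^2□^1φ → □^3◇^1φ.
First-order correspondent: ∀x ∀y ∀z ((xR²y ∧ xR³z) → ∃w (yRw ∧ zRw)).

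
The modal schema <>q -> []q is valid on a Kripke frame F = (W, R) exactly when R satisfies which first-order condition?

Suppose ◇q→□q is valid. Take Rxy, Rxz and set V(q)={y}. Then ◇q at x, so □q at x, so q at z, i.e. z=y.
The converse is a direct semantic check.
Frame condition: forall x forall y forall z (Rxy & Rxz -> y = z).

Partial functionality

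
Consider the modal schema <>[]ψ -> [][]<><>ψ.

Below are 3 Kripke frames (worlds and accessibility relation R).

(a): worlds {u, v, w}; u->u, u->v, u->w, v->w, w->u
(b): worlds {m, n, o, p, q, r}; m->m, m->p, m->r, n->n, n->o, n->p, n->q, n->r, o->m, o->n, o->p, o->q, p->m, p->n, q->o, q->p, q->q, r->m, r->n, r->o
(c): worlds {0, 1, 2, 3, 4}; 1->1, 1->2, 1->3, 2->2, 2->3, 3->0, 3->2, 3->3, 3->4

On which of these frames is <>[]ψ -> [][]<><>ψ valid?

(b)

Frame correspondent (Sahlqvist): forall x forall y forall z ((xRy & x R^2 z) -> exists w (yRw & z R^2 w)) — i.e. a generalized confluence (Geach) condition.
(a): fails — uRv, uR²v but no t with vRt and vR²t.
(b): holds.
(c): fails — 1R1, 1R²0 but no w with 1Rw and 0R²w.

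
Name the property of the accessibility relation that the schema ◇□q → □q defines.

This is frame-equivalent to ◇q → □◇q (substitute ¬q for q and contrapose).
Suppose ◇q→□◇q is valid. Take Rxy, Rxz and set V(q)={y}. Then ◇q at x, so □◇q at x, so ◇q at z, so some w with Rzw has q; w=y, i.e. Rzy. By symmetry of the argument, Ryz.
Conversely, on a frame with the Euclidean property the schema holds at every world under every valuation.
Frame condition: ∀x ∀y ∀z (Rxy ∧ Rxz → Ryz).

the Euclidean property: ∀x ∀y ∀z (Rxy ∧ Rxz → Ryz)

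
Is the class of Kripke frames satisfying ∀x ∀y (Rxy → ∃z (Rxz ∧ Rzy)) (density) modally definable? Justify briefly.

This is a Sahlqvist condition; the C4 axiom □□q → □q defines it.
Suppose □□q→□q is valid. Take Rxy and set V(q)={w : xR²w}. Then □□q at x, so □q at x, so q at y, i.e. ∃z(Rxz∧Rzy).

Yes — defined by □□q → □q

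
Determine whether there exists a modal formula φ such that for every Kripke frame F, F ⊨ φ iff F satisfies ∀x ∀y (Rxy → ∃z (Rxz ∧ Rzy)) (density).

This is a Sahlqvist condition; the C4 axiom □□q → □q defines it.

Yes — defined by □□q → □q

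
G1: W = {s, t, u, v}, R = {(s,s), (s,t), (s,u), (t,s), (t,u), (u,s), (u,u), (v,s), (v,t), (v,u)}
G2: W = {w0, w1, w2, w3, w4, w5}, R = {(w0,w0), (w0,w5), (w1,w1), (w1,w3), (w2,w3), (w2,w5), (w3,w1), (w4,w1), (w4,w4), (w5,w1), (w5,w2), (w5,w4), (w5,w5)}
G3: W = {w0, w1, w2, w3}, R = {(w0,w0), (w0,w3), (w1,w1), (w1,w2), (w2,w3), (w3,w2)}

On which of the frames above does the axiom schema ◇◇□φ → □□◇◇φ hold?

G1

This is the axiom for a generalized confluence (Geach) condition; its first-order frame correspondent is ∀x ∀y ∀z ((xR²y ∧ xR²z) → ∃w (yRw ∧ zR²w)).
G1: holds.
G2: fails — w0R²w0, w0R²w1 but no w with w0Rw and w1R²w.
G3: fails — w0R²w0, w0R²w2 but no w with w0Rw and w2R²w.
Valid on: G1.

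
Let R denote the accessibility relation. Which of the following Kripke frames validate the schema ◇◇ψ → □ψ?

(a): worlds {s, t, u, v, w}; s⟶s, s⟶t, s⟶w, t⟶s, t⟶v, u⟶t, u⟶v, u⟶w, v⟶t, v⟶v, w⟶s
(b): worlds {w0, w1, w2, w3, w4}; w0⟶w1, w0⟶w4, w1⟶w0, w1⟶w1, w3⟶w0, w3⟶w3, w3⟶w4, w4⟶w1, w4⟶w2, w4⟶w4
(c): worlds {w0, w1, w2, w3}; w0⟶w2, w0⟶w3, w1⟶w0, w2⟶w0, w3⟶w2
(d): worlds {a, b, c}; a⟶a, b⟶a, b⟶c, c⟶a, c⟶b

The schema corresponds to a generalized confluence (Geach) condition: ∀x ∀y ∀z ((xR²y ∧ xRz) → ∃w (y = w ∧ z = w)).
(a): fails — sR²s, sRt but s ≠ t.
(b): fails — w0R²w0, w0Rw1 but w0 ≠ w1.
(c): fails — w0R²w0, w0Rw2 but w0 ≠ w2.
(d): fails — bR²a, bRc but a ≠ c.

none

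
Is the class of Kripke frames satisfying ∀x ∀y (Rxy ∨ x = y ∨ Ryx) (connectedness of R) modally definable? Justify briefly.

No

Modal frame validity is preserved under disjoint unions.
Take 3 disjoint single-world reflexive frames: each is trivially connected, but their disjoint union has 3 worlds with no edge between distinct components, so it is not connected.
Hence connectedness of R is not modally definable.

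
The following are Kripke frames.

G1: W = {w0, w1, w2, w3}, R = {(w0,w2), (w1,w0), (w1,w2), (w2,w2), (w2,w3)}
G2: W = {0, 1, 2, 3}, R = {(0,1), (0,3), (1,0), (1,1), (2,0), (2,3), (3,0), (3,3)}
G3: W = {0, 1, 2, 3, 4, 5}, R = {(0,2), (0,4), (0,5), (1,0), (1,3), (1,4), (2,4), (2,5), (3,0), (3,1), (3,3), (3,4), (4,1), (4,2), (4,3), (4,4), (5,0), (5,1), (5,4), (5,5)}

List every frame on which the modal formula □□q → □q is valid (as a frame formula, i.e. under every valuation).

This is the axiom for density; its first-order frame correspondent is ∀x ∀y (Rxy → ∃z (Rxz ∧ Rzy)).
G1: fails — Rw1w0 but no z with Rw1z and Rzw0.
G2: holds.
G3: holds.

G2, G3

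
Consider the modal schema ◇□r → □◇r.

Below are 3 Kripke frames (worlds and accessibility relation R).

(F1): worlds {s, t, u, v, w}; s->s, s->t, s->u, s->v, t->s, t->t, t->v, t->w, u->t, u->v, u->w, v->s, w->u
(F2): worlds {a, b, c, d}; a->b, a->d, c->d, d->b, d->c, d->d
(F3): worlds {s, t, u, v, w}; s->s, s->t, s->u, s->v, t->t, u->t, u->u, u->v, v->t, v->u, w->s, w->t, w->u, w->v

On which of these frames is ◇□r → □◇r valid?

(F3)

The schema corresponds to convergence: ∀x ∀y ∀z (Rxy ∧ Rxz → ∃w (Ryw ∧ Rzw)).
(F1): fails — Rsv and Rsu but v and u have no common successor.
(F2): fails — Rab and Rab but b and b have no common successor.
(F3): ✓.
Valid on: (F3).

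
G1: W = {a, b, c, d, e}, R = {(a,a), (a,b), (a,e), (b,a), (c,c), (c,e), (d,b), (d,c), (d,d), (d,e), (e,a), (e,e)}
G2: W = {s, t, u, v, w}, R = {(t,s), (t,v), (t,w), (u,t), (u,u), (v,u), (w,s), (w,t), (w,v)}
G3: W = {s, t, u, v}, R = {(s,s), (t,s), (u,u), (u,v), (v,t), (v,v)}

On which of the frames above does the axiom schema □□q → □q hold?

Frame correspondent (Sahlqvist): ∀x ∀y (Rxy → ∃z (Rxz ∧ Rzy)) — i.e. density.
G1: satisfies the condition.
G2: fails — Rwt but no z with Rwz and Rzt.
G3: satisfies the condition.
Valid on: G1, G3.

G1, G3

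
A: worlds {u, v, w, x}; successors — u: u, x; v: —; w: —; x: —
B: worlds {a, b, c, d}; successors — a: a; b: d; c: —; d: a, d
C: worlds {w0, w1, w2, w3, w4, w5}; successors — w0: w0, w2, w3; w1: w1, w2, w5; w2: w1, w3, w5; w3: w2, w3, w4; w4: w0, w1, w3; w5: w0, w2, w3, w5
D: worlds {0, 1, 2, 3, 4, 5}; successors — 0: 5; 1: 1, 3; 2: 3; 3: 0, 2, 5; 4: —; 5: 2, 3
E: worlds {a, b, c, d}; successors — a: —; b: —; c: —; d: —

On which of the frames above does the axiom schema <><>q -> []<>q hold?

E

The schema corresponds to a generalized confluence (Geach) condition: forall x forall y forall z ((x R^2 y & xRz) -> exists w (y = w & zRw)).
A: fails — uR²u, uRx but no t with u=t and xRt.
B: fails — dR²d, dRa but no w with d=w and aRw.
C: fails — w0R²w0, w0Rw2 but no w with w0=w and w2Rw.
D: fails — 1R²0, 1R1 but no w with 0=w and 1Rw.
E: holds.
Valid on: E.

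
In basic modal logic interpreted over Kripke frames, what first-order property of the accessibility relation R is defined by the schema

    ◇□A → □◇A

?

This is the .2 axiom.
Its frame correspondent is convergence — ∀x ∀y ∀z (Rxy ∧ Rxz → ∃w (Ryw ∧ Rzw)).

convergence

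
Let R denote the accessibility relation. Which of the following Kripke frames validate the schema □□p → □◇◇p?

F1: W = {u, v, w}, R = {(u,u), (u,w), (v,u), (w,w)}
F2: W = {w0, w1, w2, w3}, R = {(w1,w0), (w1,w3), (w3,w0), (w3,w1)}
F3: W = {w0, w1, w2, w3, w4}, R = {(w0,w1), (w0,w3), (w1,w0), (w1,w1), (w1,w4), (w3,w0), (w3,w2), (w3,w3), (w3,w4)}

F1

The schema corresponds to a generalized confluence (Geach) condition: ∀x ∀z (xRz → ∃w (xR²w ∧ zR²w)).
F1: condition met.
F2: fails — w1Rw0 but no w with w1R²w and w0R²w.
F3: fails — w1Rw4 but no w with w1R²w and w4R²w.
Valid on: F1.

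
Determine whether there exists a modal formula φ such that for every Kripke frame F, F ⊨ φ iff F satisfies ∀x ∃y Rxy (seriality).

The condition is seriality. A defining modal formula is □q → ◇q.
Suppose □q→◇q is valid. At any x set V(q)=W. Then □q at x, so ◇q at x, so x has a successor.

Definable; □q → ◇q defines it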